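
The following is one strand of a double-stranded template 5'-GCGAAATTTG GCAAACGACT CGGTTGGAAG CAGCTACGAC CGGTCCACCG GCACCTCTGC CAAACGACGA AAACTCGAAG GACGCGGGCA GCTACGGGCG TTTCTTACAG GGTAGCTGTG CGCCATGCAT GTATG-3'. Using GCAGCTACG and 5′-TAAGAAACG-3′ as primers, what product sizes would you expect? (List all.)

The forward primer GCAGCTACG matches the top strand at positions 30–38, 88–96.
The reverse primer's reverse complement is CGTTTCTTA, matching at positions 99–107.
Each forward site pairs with the reverse site to give a product ending at position 107: sizes 78, 20 bp.

78 bp, 20 bp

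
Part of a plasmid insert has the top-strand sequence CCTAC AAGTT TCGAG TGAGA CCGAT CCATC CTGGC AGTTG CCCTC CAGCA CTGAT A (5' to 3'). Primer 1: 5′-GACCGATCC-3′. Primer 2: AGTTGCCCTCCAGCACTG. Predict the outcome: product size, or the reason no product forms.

No product — both primers anneal to the same strand and extend in the same direction.

Primer 1 (GACCGATCC) matches the top strand at positions 19–27 (3' end points downstream).
Primer 2 (AGTTGCCCTCCAGCACTG) also matches the top strand directly, at positions 36–53 — its reverse complement CAGTGCTGGAGGGCAACT is not present.
Both primers anneal to the bottom strand with 3' ends pointing the same way, so neither can prime synthesis back toward the other.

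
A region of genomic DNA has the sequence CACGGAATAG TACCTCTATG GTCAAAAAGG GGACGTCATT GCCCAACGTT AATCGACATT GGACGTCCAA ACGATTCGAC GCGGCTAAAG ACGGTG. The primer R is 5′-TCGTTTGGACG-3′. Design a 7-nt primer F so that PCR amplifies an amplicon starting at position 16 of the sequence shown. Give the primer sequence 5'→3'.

The reverse primer's reverse complement CGTCCAAACGA matches the template at positions 64–74; the product starts at position 16.
The forward primer is identical to the top strand over positions 16–22: CTATGGT.

5'-CTATGGT-3'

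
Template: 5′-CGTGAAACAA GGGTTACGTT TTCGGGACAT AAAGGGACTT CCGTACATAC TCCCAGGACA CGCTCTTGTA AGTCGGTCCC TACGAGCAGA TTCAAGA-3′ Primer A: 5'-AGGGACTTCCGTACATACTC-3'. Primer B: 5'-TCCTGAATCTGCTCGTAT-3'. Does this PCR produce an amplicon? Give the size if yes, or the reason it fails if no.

No product — primer B has no binding site in the template.

Primer B (TCCTGAATCTGCTCGTAT) does not match the top strand, and its reverse complement ATACGAGCAGATTCAGGA does not match either.
With no annealing site for primer B, no amplification occurs.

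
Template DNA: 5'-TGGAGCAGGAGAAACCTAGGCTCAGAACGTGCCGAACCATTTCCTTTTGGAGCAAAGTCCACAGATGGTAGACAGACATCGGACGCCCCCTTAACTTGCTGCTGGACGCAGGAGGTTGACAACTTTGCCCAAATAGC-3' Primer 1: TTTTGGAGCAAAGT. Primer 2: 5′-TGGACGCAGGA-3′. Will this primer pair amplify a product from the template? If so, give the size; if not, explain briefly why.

Primer 1 (TTTTGGAGCAAAGT) matches the top strand at positions 45–58 (3' end points downstream).
Primer 2 (TGGACGCAGGA) also matches the top strand directly, at positions 103–113 — its reverse complement TCCTGCGTCCA is not present.
Both primers anneal to the bottom strand with 3' ends pointing the same way, so neither can prime synthesis back toward the other.

No product — both primers anneal to the same strand and extend in the same direction.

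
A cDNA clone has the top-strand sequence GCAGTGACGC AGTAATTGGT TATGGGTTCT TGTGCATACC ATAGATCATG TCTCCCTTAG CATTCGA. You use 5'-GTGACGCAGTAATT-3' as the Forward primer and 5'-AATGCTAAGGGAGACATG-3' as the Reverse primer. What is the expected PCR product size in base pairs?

The forward primer matches the template at positions 4–17.
Taking the reverse complement of AATGCTAAGGGAGACATG gives CATGTCTCCCTTAGCATT, found at positions 47–64 on the template; the primer anneals here to the top strand with its 3' end pointing upstream.
Amplicon spans positions 4–64: 61 bp.

61 bp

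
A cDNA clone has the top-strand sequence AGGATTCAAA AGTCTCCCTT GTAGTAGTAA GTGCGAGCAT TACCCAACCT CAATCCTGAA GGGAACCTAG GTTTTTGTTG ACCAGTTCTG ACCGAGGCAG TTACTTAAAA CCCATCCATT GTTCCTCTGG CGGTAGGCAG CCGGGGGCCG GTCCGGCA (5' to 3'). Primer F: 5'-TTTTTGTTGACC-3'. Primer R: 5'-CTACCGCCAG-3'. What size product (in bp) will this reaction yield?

Forward primer TTTTTGTTGACC is found on the top strand at positions 72–83.
The reverse primer's reverse complement is CTGGCGGTAG, which matches the template at positions 127–136.
The product runs from position 72 to position 136, so its length is 136 − 72 + 1 = 65 bp.

65 bp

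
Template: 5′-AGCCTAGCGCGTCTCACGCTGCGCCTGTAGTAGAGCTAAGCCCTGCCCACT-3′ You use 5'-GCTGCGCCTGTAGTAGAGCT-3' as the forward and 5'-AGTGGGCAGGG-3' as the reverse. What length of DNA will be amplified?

34 bp

Forward primer GCTGCGCCTGTAGTAGAGCT is found on the top strand at positions 18–37.
Reverse complement of the reverse primer: CCCTGCCCACT. This occurs on the top strand at positions 41–51.
The product runs from position 18 to position 51, so its length is 51 − 18 + 1 = 34 bp.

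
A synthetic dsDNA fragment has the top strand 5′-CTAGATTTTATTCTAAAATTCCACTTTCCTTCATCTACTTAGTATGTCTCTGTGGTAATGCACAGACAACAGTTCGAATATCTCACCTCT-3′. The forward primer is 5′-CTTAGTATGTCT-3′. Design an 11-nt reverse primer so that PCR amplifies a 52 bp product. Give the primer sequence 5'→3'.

The forward primer binds at positions 38–49, so a 52 bp product ends at position 38 + 52 − 1 = 89.
The reverse primer anneals to the top strand over positions 79–89, i.e. to TATCTCACCTC.
Its sequence written 5'→3' is the reverse complement: GAGGTGAGATA.

5'-GAGGTGAGATA-3'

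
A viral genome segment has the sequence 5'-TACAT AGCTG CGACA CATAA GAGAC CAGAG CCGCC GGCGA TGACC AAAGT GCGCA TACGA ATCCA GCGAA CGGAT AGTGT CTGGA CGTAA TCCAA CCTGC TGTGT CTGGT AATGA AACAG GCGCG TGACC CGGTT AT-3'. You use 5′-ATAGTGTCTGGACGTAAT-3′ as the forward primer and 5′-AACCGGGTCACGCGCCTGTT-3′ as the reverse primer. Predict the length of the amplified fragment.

62 bp

Scanning the template, ATAGTGTCTGGACGTAAT occurs at positions 74–91; this primer anneals to the bottom strand there with its 3' end pointing downstream.
The reverse primer's reverse complement is AACAGGCGCGTGACCCGGTT, which matches the template at positions 116–135.
Product length = (reverse-primer end) − (forward-primer start) + 1 = 135 − 74 + 1 = 62 bp.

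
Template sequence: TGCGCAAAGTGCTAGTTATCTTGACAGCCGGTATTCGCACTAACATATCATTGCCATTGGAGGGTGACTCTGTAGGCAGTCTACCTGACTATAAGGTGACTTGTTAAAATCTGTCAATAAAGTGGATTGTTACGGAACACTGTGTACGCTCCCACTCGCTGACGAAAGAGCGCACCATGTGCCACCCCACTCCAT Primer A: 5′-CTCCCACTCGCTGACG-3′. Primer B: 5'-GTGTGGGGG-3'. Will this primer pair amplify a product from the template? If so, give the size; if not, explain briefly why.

No product — primer B has no binding site in the template.

Primer B (GTGTGGGGG) does not match the top strand, and its reverse complement CCCCCACAC does not match either.
With no annealing site for primer B, no amplification occurs.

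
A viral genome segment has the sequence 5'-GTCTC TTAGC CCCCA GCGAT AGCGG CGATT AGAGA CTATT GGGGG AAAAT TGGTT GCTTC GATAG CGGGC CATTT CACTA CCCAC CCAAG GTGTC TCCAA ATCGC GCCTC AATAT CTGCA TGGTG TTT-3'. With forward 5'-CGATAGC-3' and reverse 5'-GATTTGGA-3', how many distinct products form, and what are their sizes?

Two products: 87 bp, 44 bp

The forward primer CGATAGC matches the top strand at positions 17–23, 60–66.
The reverse primer's reverse complement is TCCAAATC, matching at positions 96–103.
Each forward site pairs with the reverse site to give a product ending at position 103: sizes 87, 44 bp.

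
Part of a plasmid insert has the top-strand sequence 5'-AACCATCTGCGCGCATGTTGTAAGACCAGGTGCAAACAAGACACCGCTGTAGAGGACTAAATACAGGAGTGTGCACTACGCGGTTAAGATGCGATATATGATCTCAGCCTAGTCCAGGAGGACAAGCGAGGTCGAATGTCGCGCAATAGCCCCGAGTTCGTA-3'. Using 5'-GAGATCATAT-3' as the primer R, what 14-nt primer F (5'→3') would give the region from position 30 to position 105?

5'-GTGCAAACAAGACA-3'

The reverse primer's reverse complement ATATGATCTC matches the template at positions 96–105; the product starts at position 30.
The forward primer is identical to the top strand over positions 30–43: GTGCAAACAAGACA.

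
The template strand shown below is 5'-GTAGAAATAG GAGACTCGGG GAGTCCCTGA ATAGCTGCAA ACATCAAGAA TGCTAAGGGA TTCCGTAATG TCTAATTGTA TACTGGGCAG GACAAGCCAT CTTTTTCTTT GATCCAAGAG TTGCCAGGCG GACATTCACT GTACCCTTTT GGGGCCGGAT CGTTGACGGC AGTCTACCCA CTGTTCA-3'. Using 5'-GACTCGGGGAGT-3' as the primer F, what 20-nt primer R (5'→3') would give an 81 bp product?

The forward primer binds at positions 13–24, so an 81 bp product ends at position 13 + 81 − 1 = 93.
The reverse primer anneals to the top strand over positions 74–93, i.e. to AATTGTATACTGGGCAGGAC.
Its sequence written 5'→3' is the reverse complement: GTCCTGCCCAGTATACAATT.

5'-GTCCTGCCCAGTATACAATT-3'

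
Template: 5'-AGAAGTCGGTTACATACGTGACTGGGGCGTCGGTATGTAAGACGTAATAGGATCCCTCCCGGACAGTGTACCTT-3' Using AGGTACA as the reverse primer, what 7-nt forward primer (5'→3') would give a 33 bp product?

5'-GACGTAA-3'

The reverse primer's reverse complement TGTACCT matches the template at positions 67–73, so the product ends at position 73.
A 33 bp product then starts at position 73 − 33 + 1 = 41.
The forward primer is identical to the top strand there: GACGTAA.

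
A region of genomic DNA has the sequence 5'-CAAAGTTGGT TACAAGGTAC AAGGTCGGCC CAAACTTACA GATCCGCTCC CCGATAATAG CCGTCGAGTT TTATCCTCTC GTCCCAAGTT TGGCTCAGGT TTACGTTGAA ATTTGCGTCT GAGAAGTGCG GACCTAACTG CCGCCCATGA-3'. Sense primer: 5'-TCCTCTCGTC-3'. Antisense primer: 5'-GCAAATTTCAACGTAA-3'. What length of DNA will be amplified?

43 bp

Forward primer TCCTCTCGTC is found on the top strand at positions 74–83.
The reverse primer's reverse complement is TTACGTTGAAATTTGC, which matches the template at positions 101–116.
Amplicon spans positions 74–116: 43 bp.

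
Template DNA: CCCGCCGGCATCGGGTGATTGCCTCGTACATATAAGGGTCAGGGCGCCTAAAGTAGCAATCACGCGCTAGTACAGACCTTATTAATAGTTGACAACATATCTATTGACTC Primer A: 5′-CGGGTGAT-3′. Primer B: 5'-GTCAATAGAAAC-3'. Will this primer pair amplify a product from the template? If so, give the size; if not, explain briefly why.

No product — primer B has no binding site in the template.

Primer B (GTCAATAGAAAC) does not match the top strand, and its reverse complement GTTTCTATTGAC does not match either.
With no annealing site for primer B, no amplification occurs.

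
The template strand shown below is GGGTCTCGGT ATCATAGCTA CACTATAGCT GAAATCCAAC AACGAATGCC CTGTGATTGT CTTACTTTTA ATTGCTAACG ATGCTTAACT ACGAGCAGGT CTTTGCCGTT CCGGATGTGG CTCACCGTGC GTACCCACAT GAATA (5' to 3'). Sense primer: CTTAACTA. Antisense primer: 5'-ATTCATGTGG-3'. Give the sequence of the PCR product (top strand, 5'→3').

Forward primer CTTAACTA is found on the top strand at positions 84–91.
Reverse complement of the reverse primer: CCACATGAAT. This occurs on the top strand at positions 135–144.
The product is the template from position 84 through 144 (61 bp).

5'-CTTAACTACGAGCAGGTCTTTGCCGTTCCGGATGTGGCTCACCGTGCGTACCCACATGAAT-3'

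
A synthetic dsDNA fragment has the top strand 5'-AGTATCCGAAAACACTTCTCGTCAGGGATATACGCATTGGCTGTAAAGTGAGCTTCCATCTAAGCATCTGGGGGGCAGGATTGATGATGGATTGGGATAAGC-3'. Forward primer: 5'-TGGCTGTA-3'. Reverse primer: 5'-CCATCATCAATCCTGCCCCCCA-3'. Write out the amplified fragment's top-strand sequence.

5'-TGGCTGTAAAGTGAGCTTCCATCTAAGCATCTGGGGGGCAGGATTGATGATGG-3'

Scanning the template, TGGCTGTA occurs at positions 38–45; this primer anneals to the bottom strand there with its 3' end pointing downstream.
Reverse complement of the reverse primer: TGGGGGGCAGGATTGATGATGG. This occurs on the top strand at positions 69–90.
The product is the template from position 38 through 90 (53 bp).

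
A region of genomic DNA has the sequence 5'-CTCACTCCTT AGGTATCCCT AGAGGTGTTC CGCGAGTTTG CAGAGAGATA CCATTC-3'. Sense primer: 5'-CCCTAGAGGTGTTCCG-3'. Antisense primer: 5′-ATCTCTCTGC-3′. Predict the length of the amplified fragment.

33 bp

Forward primer CCCTAGAGGTGTTCCG is found on the top strand at positions 17–32.
Taking the reverse complement of ATCTCTCTGC gives GCAGAGAGAT, found at positions 40–49 on the template; the primer anneals here to the top strand with its 3' end pointing upstream.
The product runs from position 17 to position 49, so its length is 49 − 17 + 1 = 33 bp.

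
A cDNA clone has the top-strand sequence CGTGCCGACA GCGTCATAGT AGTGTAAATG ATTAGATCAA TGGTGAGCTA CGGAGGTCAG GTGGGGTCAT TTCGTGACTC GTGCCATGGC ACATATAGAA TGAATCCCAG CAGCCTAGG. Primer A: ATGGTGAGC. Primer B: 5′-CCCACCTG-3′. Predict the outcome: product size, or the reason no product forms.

Yes — a 26 bp product.

Primer A (ATGGTGAGC) matches the top strand at positions 40–48; it acts as a forward primer.
Primer B's reverse complement is CAGGTGGG, matching the top strand at positions 58–65; it acts as a reverse primer.
The 3' ends face each other across positions 40–65, giving a 26 bp product.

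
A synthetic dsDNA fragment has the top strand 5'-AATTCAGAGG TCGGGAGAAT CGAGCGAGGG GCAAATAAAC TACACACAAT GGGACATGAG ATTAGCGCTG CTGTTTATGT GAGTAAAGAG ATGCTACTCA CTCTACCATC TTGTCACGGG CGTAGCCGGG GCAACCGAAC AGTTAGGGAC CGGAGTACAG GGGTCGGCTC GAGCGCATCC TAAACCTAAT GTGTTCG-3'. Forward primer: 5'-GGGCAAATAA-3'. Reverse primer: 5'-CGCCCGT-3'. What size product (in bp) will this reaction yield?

94 bp

Scanning the template, GGGCAAATAA occurs at positions 29–38; this primer anneals to the bottom strand there with its 3' end pointing downstream.
Reverse complement of the reverse primer: ACGGGCG. This occurs on the top strand at positions 116–122.
Product length = (reverse-primer end) − (forward-primer start) + 1 = 122 − 29 + 1 = 94 bp.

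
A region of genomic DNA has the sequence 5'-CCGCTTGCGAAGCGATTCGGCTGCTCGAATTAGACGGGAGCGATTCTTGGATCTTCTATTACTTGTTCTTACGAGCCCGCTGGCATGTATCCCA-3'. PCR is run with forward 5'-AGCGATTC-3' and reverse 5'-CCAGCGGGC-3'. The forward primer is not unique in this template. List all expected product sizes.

The forward primer AGCGATTC matches the top strand at positions 11–18, 39–46.
The reverse primer's reverse complement is GCCCGCTGG, matching at positions 75–83.
Each forward site pairs with the reverse site to give a product ending at position 83: sizes 73, 45 bp.

73 bp, 45 bp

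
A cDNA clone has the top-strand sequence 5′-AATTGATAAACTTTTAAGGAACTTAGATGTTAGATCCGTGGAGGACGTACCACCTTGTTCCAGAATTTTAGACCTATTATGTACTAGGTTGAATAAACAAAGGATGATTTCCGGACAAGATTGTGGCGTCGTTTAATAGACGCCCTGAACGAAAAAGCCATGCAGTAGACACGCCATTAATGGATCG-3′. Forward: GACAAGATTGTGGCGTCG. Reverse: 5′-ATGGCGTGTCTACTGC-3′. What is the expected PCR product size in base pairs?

64 bp

The forward primer matches the template at positions 114–131.
Reverse complement of the reverse primer: GCAGTAGACACGCCAT. This occurs on the top strand at positions 162–177.
The product runs from position 114 to position 177, so its length is 177 − 114 + 1 = 64 bp.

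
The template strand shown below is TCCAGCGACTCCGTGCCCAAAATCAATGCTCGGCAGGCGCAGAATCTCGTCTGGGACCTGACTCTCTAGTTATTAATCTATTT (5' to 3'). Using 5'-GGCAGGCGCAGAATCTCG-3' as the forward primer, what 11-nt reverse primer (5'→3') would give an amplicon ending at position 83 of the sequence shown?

The forward primer binds at positions 32–49; the product's 3' end on the top strand is position 83.
The reverse primer anneals to the top strand over positions 73–83, i.e. to TTAATCTATTT.
Its sequence written 5'→3' is the reverse complement: AAATAGATTAA.

5'-AAATAGATTAA-3'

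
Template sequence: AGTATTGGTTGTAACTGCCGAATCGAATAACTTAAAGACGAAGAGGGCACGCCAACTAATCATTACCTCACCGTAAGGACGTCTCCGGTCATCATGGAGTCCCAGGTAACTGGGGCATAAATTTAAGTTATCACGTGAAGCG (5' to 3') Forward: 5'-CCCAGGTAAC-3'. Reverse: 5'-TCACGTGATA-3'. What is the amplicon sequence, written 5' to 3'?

5'-CCCAGGTAACTGGGGCATAAATTTAAGTTATCACGTGA-3'

The forward primer matches the template at positions 101–110.
Reverse complement of the reverse primer: TATCACGTGA. This occurs on the top strand at positions 129–138.
The product is the template from position 101 through 138 (38 bp).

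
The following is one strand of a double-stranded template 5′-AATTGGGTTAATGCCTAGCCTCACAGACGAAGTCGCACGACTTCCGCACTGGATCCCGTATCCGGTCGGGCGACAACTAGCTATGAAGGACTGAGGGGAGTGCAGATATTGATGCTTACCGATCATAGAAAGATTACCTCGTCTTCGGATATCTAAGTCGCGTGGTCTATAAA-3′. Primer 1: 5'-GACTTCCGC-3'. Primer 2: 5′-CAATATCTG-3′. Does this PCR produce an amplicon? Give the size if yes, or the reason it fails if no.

Yes — a 73 bp product.

Primer 1 (GACTTCCGC) matches the top strand at positions 39–47; it acts as a forward primer.
Primer 2's reverse complement is CAGATATTG, matching the top strand at positions 103–111; it acts as a reverse primer.
The 3' ends face each other across positions 39–111, giving a 73 bp product.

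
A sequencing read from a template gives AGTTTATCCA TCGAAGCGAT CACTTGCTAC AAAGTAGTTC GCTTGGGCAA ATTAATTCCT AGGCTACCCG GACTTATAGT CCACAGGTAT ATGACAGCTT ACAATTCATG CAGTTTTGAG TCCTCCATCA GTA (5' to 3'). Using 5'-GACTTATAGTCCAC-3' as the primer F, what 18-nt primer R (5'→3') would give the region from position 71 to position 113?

The product's 3' end on the top strand is position 113.
The reverse primer anneals to the top strand over positions 96–113, i.e. to AGCTTACAATTCATGCAG.
Its sequence written 5'→3' is the reverse complement: CTGCATGAATTGTAAGCT.

5'-CTGCATGAATTGTAAGCT-3'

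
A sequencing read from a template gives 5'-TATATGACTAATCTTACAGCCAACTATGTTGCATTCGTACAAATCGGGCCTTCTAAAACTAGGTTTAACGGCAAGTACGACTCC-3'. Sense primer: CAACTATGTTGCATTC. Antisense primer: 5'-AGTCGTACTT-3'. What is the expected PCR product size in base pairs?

62 bp

Scanning the template, CAACTATGTTGCATTC occurs at positions 21–36; this primer anneals to the bottom strand there with its 3' end pointing downstream.
Taking the reverse complement of AGTCGTACTT gives AAGTACGACT, found at positions 73–82 on the template; the primer anneals here to the top strand with its 3' end pointing upstream.
The product runs from position 21 to position 82, so its length is 82 − 21 + 1 = 62 bp.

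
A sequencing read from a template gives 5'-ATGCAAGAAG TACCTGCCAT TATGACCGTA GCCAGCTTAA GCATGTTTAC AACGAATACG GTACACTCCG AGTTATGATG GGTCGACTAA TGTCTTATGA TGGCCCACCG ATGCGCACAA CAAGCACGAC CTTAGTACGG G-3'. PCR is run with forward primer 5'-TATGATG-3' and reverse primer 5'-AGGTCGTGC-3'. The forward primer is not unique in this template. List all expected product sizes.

59 bp, 37 bp

The forward primer TATGATG matches the top strand at positions 74–80, 96–102.
The reverse primer's reverse complement is GCACGACCT, matching at positions 124–132.
Each forward site pairs with the reverse site to give a product ending at position 132: sizes 59, 37 bp.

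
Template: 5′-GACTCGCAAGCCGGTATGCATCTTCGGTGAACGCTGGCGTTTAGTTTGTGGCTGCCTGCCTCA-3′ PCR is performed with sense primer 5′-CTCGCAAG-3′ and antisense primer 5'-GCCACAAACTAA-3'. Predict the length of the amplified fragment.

50 bp

Forward primer CTCGCAAG is found on the top strand at positions 3–10.
Taking the reverse complement of GCCACAAACTAA gives TTAGTTTGTGGC, found at positions 41–52 on the template; the primer anneals here to the top strand with its 3' end pointing upstream.
The product runs from position 3 to position 52, so its length is 52 − 3 + 1 = 50 bp.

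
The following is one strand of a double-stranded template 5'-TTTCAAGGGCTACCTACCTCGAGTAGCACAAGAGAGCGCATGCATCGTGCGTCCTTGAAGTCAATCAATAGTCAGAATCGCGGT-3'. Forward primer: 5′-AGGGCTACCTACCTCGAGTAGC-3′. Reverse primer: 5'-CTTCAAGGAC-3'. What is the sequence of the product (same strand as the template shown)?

5'-AGGGCTACCTACCTCGAGTAGCACAAGAGAGCGCATGCATCGTGCGTCCTTGAAG-3'

The forward primer matches the template at positions 6–27.
Reverse complement of the reverse primer: GTCCTTGAAG. This occurs on the top strand at positions 51–60.
The product is the template from position 6 through 60 (55 bp).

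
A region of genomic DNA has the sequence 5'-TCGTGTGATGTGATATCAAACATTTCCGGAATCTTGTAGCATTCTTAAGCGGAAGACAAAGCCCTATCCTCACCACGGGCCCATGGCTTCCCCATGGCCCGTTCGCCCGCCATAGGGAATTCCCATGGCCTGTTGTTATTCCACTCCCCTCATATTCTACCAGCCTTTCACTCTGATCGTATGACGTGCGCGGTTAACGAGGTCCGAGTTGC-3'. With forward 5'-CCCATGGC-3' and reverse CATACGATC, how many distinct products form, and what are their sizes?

Three products: 104 bp, 93 bp, 62 bp

The forward primer CCCATGGC matches the top strand at positions 80–87, 91–98, 122–129.
The reverse primer's reverse complement is GATCGTATG, matching at positions 175–183.
Each forward site pairs with the reverse site to give a product ending at position 183: sizes 104, 93, 62 bp.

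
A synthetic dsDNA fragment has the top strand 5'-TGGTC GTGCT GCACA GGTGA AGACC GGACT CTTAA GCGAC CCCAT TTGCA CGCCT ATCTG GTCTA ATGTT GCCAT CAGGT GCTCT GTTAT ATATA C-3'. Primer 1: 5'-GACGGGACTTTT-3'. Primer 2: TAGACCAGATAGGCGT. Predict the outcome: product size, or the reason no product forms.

Primer 1 (GACGGGACTTTT) does not match the top strand, and its reverse complement AAAAGTCCCGTC does not match either.
With no annealing site for primer 1, no amplification occurs.

No product — primer 1 has no binding site in the template.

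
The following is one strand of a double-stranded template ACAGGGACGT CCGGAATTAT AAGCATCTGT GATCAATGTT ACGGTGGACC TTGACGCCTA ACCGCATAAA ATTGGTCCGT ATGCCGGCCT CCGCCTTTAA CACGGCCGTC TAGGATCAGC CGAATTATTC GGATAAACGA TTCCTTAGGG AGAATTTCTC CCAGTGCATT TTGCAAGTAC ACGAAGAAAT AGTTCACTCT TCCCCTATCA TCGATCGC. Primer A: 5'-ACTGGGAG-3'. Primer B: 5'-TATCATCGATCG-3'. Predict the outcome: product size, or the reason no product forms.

No product — the primers' 3' ends point away from each other.

Primer A (ACTGGGAG) has reverse complement CTCCCAGT, which matches the top strand at positions 158–165; primer A anneals to the top strand there with its 3' end pointing upstream toward position 158.
Primer B (TATCATCGATCG) matches the top strand directly at positions 206–217; it anneals to the bottom strand with its 3' end pointing downstream toward position 217.
The 3' ends diverge (primer A extends toward position 1, primer B toward position 218), so the primers never converge on a shared product.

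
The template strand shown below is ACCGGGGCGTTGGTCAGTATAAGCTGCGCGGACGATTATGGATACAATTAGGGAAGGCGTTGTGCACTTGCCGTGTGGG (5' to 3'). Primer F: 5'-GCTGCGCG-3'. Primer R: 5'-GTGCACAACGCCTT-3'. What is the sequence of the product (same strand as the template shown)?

5'-GCTGCGCGGACGATTATGGATACAATTAGGGAAGGCGTTGTGCAC-3'

Forward primer GCTGCGCG is found on the top strand at positions 23–30.
Reverse complement of the reverse primer: AAGGCGTTGTGCAC. This occurs on the top strand at positions 54–67.
The product is the template from position 23 through 67 (45 bp).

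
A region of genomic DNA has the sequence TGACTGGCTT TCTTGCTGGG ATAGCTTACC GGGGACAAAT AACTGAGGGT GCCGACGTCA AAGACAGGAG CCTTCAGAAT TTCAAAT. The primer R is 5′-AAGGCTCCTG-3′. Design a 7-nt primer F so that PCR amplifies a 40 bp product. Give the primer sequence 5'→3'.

5'-ACAAATA-3'

The reverse primer's reverse complement CAGGAGCCTT matches the template at positions 65–74, so the product ends at position 74.
A 40 bp product then starts at position 74 − 40 + 1 = 35.
The forward primer is identical to the top strand there: ACAAATA.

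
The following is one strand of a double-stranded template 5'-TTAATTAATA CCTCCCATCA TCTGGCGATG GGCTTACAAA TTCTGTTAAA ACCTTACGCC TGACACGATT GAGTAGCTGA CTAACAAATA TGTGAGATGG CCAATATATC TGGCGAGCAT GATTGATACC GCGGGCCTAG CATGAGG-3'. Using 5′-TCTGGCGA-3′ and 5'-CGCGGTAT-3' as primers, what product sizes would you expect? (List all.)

113 bp, 25 bp

The forward primer TCTGGCGA matches the top strand at positions 21–28, 109–116.
The reverse primer's reverse complement is ATACCGCG, matching at positions 126–133.
Each forward site pairs with the reverse site to give a product ending at position 133: sizes 113, 25 bp.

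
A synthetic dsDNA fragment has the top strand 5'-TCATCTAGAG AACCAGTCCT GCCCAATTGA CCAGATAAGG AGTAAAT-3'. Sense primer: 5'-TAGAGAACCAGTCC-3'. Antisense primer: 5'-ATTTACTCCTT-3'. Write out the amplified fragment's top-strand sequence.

5'-TAGAGAACCAGTCCTGCCCAATTGACCAGATAAGGAGTAAAT-3'

The forward primer matches the template at positions 6–19.
The reverse primer's reverse complement is AAGGAGTAAAT, which matches the template at positions 37–47.
The product is the template from position 6 through 47 (42 bp).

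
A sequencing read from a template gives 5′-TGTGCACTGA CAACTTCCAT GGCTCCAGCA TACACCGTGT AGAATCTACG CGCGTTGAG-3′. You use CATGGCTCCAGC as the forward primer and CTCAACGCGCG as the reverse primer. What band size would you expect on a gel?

42 bp

Forward primer CATGGCTCCAGC is found on the top strand at positions 18–29.
Taking the reverse complement of CTCAACGCGCG gives CGCGCGTTGAG, found at positions 49–59 on the template; the primer anneals here to the top strand with its 3' end pointing upstream.
The product runs from position 18 to position 59, so its length is 59 − 18 + 1 = 42 bp.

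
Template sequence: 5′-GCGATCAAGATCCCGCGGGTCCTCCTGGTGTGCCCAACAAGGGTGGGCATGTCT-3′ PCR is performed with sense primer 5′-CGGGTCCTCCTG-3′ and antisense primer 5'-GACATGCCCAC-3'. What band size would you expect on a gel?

Scanning the template, CGGGTCCTCCTG occurs at positions 16–27; this primer anneals to the bottom strand there with its 3' end pointing downstream.
Taking the reverse complement of GACATGCCCAC gives GTGGGCATGTC, found at positions 43–53 on the template; the primer anneals here to the top strand with its 3' end pointing upstream.
The product runs from position 16 to position 53, so its length is 53 − 16 + 1 = 38 bp.

38 bp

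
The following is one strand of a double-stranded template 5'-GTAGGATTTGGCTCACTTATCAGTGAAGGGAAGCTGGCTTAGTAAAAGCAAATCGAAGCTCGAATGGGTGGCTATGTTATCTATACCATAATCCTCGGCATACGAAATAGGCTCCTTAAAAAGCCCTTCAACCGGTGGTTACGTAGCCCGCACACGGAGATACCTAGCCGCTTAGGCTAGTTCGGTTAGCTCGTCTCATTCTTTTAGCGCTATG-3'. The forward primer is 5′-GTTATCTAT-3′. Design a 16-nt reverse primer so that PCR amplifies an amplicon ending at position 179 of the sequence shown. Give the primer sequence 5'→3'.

The forward primer binds at positions 76–84; the product's 3' end on the top strand is position 179.
The reverse primer anneals to the top strand over positions 164–179, i.e. to CTAGCCGCTTAGGCTA.
Its sequence written 5'→3' is the reverse complement: TAGCCTAAGCGGCTAG.

5'-TAGCCTAAGCGGCTAG-3'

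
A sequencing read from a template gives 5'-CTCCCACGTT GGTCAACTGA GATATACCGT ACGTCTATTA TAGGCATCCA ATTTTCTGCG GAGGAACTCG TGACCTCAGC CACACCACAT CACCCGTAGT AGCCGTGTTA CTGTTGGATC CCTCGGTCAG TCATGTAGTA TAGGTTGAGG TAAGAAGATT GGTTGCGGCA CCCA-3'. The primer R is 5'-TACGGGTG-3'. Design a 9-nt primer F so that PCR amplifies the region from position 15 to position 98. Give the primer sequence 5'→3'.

5'-AACTGAGAT-3'

The reverse primer's reverse complement CACCCGTA matches the template at positions 91–98; the product starts at position 15.
The forward primer is identical to the top strand over positions 15–23: AACTGAGAT.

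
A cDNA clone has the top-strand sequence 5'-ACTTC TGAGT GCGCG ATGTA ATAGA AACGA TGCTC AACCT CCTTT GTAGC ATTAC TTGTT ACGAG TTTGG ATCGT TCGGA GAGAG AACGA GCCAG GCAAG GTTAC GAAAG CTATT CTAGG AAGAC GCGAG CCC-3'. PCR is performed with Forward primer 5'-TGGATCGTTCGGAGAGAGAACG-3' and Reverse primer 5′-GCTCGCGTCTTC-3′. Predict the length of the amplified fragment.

64 bp

Forward primer TGGATCGTTCGGAGAGAGAACG is found on the top strand at positions 68–89.
Taking the reverse complement of GCTCGCGTCTTC gives GAAGACGCGAGC, found at positions 120–131 on the template; the primer anneals here to the top strand with its 3' end pointing upstream.
Amplicon spans positions 68–131: 64 bp.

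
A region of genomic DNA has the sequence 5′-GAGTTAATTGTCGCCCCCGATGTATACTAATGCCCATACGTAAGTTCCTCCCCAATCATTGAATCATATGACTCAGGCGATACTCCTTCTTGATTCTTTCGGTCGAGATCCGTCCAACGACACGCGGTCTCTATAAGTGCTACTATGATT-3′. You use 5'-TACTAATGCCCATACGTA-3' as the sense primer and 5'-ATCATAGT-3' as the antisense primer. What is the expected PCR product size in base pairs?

The forward primer matches the template at positions 25–42.
The reverse primer's reverse complement is ACTATGAT, which matches the template at positions 142–149.
The product runs from position 25 to position 149, so its length is 149 − 25 + 1 = 125 bp.

125 bp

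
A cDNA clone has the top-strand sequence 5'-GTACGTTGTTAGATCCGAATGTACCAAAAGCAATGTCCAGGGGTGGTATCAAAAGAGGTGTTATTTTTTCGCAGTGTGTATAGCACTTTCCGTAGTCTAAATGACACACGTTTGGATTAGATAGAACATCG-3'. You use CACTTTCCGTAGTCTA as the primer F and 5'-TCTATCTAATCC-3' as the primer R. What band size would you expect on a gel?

42 bp

Scanning the template, CACTTTCCGTAGTCTA occurs at positions 84–99; this primer anneals to the bottom strand there with its 3' end pointing downstream.
Taking the reverse complement of TCTATCTAATCC gives GGATTAGATAGA, found at positions 114–125 on the template; the primer anneals here to the top strand with its 3' end pointing upstream.
Product length = (reverse-primer end) − (forward-primer start) + 1 = 125 − 84 + 1 = 42 bp.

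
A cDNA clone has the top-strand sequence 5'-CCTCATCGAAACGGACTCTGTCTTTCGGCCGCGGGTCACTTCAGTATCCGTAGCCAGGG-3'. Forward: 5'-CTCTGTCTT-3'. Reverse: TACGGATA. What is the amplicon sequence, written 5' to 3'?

Forward primer CTCTGTCTT is found on the top strand at positions 16–24.
Reverse complement of the reverse primer: TATCCGTA. This occurs on the top strand at positions 45–52.
The product is the template from position 16 through 52 (37 bp).

5'-CTCTGTCTTTCGGCCGCGGGTCACTTCAGTATCCGTA-3'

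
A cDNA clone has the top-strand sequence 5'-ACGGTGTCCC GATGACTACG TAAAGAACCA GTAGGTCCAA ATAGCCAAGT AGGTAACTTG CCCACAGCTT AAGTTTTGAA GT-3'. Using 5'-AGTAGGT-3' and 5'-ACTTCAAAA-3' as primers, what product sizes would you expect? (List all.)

The forward primer AGTAGGT matches the top strand at positions 30–36, 48–54.
The reverse primer's reverse complement is TTTTGAAGT, matching at positions 74–82.
Each forward site pairs with the reverse site to give a product ending at position 82: sizes 53, 35 bp.

53 bp, 35 bp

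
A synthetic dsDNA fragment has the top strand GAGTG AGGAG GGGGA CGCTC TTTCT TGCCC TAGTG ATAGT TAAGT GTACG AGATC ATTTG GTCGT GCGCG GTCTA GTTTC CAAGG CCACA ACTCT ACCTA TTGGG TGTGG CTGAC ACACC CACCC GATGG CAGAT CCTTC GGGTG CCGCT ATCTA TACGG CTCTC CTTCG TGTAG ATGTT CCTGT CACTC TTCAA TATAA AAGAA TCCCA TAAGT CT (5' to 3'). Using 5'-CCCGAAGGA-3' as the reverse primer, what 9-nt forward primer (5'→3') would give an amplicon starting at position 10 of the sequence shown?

The reverse primer's reverse complement TCCTTCGGG matches the template at positions 135–143; the product starts at position 10.
The forward primer is identical to the top strand over positions 10–18: GGGGGACGC.

5'-GGGGGACGC-3'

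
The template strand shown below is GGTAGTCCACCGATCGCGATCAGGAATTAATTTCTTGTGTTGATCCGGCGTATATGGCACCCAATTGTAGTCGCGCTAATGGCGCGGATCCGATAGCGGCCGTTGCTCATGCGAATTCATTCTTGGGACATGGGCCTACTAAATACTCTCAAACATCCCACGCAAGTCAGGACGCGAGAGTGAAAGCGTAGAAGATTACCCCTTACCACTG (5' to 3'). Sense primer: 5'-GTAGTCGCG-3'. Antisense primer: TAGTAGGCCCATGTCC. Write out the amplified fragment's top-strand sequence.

Scanning the template, GTAGTCGCG occurs at positions 67–75; this primer anneals to the bottom strand there with its 3' end pointing downstream.
The reverse primer's reverse complement is GGACATGGGCCTACTA, which matches the template at positions 126–141.
The product is the template from position 67 through 141 (75 bp).

5'-GTAGTCGCGCTAATGGCGCGGATCCGATAGCGGCCGTTGCTCATGCGAATTCATTCTTGGGACATGGGCCTACTA-3'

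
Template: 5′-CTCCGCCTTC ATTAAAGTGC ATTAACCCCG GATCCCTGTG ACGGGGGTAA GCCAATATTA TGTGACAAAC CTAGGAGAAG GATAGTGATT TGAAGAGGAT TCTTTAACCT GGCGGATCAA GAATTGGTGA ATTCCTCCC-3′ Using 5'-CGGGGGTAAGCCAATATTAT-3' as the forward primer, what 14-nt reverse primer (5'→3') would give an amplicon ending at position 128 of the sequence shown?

The forward primer binds at positions 42–61; the product's 3' end on the top strand is position 128.
The reverse primer anneals to the top strand over positions 115–128, i.e. to GATCAAGAATTGGT.
Its sequence written 5'→3' is the reverse complement: ACCAATTCTTGATC.

5'-ACCAATTCTTGATC-3'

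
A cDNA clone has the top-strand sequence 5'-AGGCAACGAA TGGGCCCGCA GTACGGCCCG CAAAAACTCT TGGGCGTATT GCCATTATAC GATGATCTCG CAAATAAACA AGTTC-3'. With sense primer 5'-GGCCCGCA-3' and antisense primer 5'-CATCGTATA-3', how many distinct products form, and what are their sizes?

Two products: 52 bp, 40 bp

The forward primer GGCCCGCA matches the top strand at positions 13–20, 25–32.
The reverse primer's reverse complement is TATACGATG, matching at positions 56–64.
Each forward site pairs with the reverse site to give a product ending at position 64: sizes 52, 40 bp.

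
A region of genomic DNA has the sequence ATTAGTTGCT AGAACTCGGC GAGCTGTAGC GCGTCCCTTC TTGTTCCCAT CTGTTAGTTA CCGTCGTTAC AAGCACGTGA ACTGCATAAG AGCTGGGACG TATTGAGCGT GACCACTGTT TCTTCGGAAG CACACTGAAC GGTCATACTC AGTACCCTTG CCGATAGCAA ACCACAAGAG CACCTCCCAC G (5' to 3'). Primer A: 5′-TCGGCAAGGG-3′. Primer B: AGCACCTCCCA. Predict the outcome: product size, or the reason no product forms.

Primer A (TCGGCAAGGG) has reverse complement CCCTTGCCGA, which matches the top strand at positions 155–164; primer A anneals to the top strand there with its 3' end pointing upstream toward position 155.
Primer B (AGCACCTCCCA) matches the top strand directly at positions 179–189; it anneals to the bottom strand with its 3' end pointing downstream toward position 189.
The 3' ends diverge (primer A extends toward position 1, primer B toward position 191), so the primers never converge on a shared product.

No product — the primers' 3' ends point away from each other.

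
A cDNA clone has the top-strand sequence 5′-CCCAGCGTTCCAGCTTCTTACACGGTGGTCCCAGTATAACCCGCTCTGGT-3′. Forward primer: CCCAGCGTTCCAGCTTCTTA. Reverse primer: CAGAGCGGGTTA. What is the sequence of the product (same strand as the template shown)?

5'-CCCAGCGTTCCAGCTTCTTACACGGTGGTCCCAGTATAACCCGCTCTG-3'

Scanning the template, CCCAGCGTTCCAGCTTCTTA occurs at positions 1–20; this primer anneals to the bottom strand there with its 3' end pointing downstream.
The reverse primer's reverse complement is TAACCCGCTCTG, which matches the template at positions 37–48.
The product is the template from position 1 through 48 (48 bp).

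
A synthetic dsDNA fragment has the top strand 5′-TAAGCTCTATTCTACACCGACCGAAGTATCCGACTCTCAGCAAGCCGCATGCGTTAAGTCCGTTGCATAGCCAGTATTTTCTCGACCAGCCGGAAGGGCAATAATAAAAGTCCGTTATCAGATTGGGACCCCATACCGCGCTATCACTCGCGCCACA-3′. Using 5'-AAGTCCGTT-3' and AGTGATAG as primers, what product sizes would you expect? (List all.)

93 bp, 41 bp

The forward primer AAGTCCGTT matches the top strand at positions 56–64, 108–116.
The reverse primer's reverse complement is CTATCACT, matching at positions 141–148.
Each forward site pairs with the reverse site to give a product ending at position 148: sizes 93, 41 bp.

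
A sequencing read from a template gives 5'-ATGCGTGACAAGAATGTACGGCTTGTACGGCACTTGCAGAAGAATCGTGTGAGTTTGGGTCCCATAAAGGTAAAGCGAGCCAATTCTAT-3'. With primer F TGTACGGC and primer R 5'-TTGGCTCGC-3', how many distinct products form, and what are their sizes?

The forward primer TGTACGGC matches the top strand at positions 15–22, 24–31.
The reverse primer's reverse complement is GCGAGCCAA, matching at positions 75–83.
Each forward site pairs with the reverse site to give a product ending at position 83: sizes 69, 60 bp.

Two products: 69 bp, 60 bp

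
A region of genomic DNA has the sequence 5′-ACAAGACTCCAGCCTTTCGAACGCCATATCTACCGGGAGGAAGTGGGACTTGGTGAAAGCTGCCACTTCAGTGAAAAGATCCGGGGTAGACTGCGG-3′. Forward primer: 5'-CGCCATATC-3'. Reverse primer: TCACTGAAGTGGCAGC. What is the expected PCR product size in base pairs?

53 bp

Forward primer CGCCATATC is found on the top strand at positions 22–30.
Taking the reverse complement of TCACTGAAGTGGCAGC gives GCTGCCACTTCAGTGA, found at positions 59–74 on the template; the primer anneals here to the top strand with its 3' end pointing upstream.
Product length = (reverse-primer end) − (forward-primer start) + 1 = 74 − 22 + 1 = 53 bp.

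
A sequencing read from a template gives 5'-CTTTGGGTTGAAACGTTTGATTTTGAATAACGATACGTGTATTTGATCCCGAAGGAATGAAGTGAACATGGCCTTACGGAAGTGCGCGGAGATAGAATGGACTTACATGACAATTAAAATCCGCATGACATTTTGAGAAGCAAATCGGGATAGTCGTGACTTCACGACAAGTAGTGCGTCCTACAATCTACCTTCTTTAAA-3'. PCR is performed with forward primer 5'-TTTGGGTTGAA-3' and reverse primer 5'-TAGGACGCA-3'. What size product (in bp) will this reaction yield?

182 bp

Forward primer TTTGGGTTGAA is found on the top strand at positions 2–12.
Taking the reverse complement of TAGGACGCA gives TGCGTCCTA, found at positions 175–183 on the template; the primer anneals here to the top strand with its 3' end pointing upstream.
Amplicon spans positions 2–183: 182 bp.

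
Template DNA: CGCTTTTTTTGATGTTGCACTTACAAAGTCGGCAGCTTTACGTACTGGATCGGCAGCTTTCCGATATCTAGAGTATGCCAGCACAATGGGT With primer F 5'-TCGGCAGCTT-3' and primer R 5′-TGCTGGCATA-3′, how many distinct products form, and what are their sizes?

The forward primer TCGGCAGCTT matches the top strand at positions 29–38, 50–59.
The reverse primer's reverse complement is TATGCCAGCA, matching at positions 74–83.
Each forward site pairs with the reverse site to give a product ending at position 83: sizes 55, 34 bp.

Two products: 55 bp, 34 bp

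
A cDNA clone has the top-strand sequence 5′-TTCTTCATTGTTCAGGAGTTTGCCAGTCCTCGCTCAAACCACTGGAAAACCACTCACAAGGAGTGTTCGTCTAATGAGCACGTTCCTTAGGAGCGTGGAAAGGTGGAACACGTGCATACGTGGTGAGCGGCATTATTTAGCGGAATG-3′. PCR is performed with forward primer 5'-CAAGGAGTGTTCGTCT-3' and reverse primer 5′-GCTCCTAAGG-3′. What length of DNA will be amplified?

Scanning the template, CAAGGAGTGTTCGTCT occurs at positions 57–72; this primer anneals to the bottom strand there with its 3' end pointing downstream.
Taking the reverse complement of GCTCCTAAGG gives CCTTAGGAGC, found at positions 85–94 on the template; the primer anneals here to the top strand with its 3' end pointing upstream.
Product length = (reverse-primer end) − (forward-primer start) + 1 = 94 − 57 + 1 = 38 bp.

38 bp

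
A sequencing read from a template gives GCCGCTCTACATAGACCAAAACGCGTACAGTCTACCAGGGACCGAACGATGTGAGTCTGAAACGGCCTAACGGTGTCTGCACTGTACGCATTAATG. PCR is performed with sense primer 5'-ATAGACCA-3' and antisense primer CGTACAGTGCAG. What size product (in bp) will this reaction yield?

78 bp

The forward primer matches the template at positions 11–18.
Reverse complement of the reverse primer: CTGCACTGTACG. This occurs on the top strand at positions 77–88.
Product length = (reverse-primer end) − (forward-primer start) + 1 = 88 − 11 + 1 = 78 bp.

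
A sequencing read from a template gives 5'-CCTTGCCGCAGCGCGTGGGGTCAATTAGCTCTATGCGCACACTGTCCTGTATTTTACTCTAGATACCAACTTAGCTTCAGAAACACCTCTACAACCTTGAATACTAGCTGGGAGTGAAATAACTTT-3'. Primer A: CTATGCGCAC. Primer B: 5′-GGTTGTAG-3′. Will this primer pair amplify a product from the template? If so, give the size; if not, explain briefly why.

Yes — a 66 bp product.

Primer A (CTATGCGCAC) matches the top strand at positions 31–40; it acts as a forward primer.
Primer B's reverse complement is CTACAACC, matching the top strand at positions 89–96; it acts as a reverse primer.
The 3' ends face each other across positions 31–96, giving a 66 bp product.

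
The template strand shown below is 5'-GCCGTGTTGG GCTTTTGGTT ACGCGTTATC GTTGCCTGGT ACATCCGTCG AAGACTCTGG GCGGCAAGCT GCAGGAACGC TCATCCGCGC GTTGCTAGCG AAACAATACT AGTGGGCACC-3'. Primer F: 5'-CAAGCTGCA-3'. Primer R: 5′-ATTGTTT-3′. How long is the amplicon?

43 bp

Scanning the template, CAAGCTGCA occurs at positions 65–73; this primer anneals to the bottom strand there with its 3' end pointing downstream.
The reverse primer's reverse complement is AAACAAT, which matches the template at positions 101–107.
Amplicon spans positions 65–107: 43 bp.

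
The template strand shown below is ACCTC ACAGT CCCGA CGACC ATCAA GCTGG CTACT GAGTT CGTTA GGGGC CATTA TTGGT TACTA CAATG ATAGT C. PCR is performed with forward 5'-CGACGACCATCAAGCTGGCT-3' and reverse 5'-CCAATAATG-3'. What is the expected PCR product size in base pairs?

47 bp

The forward primer matches the template at positions 13–32.
Reverse complement of the reverse primer: CATTATTGG. This occurs on the top strand at positions 51–59.
The product runs from position 13 to position 59, so its length is 59 − 13 + 1 = 47 bp.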